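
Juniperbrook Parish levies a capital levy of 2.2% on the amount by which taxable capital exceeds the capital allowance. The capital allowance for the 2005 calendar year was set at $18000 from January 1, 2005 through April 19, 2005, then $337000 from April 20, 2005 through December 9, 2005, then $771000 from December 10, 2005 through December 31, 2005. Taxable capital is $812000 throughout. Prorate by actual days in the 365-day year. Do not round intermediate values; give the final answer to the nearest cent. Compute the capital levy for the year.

January 1 – April 19, 2005: 109 days, exemption $18000 → ($812000 − $18000) × 2.2% × 109/365 = $5216.4712
April 20 – December 9, 2005: 234 days, exemption $337000 → ($812000 − $337000) × 2.2% × 234/365 = $6699.4521
December 10 – December 31, 2005: 22 days, exemption $771000 → ($812000 − $771000) × 2.2% × 22/365 = $54.3671
Total = $11970.2904

$11970.29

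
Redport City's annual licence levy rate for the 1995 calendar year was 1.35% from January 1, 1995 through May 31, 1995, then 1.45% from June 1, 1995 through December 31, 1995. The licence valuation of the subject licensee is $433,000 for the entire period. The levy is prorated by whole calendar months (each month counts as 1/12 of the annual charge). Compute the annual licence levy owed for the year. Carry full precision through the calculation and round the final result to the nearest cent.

$6,098.08

January 1 – May 31, 1995: 5 months at 1.35% → $433,000 × 1.35% × 5/12 = $2,435.6250
June 1 – December 31, 1995: 7 months at 1.45% → $433,000 × 1.45% × 7/12 = $3,662.4583
Total = $6,098.0833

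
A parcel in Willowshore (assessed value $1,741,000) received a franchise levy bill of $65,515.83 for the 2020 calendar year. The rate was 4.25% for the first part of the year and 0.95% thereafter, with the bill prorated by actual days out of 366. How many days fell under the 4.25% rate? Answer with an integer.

312 days

Let d = days at the first rate; then 366 − d days at the second rate.
$1,741,000 × [4.25%·d + 0.95%·(366−d)] / 366 = $65,515.83
Solving gives d = 312, so the new rate took effect on November 8, 2020.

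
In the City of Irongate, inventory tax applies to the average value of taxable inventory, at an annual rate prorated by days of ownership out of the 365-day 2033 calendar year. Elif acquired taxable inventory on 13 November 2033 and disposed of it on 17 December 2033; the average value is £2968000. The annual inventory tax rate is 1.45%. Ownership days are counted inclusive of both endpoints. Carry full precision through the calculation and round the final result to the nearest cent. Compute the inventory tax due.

Days held (13 November – 17 December 2033): 35 out of 365
Tax = £2968000 × 1.45% × 35/365 = £4126.7397

£4126.74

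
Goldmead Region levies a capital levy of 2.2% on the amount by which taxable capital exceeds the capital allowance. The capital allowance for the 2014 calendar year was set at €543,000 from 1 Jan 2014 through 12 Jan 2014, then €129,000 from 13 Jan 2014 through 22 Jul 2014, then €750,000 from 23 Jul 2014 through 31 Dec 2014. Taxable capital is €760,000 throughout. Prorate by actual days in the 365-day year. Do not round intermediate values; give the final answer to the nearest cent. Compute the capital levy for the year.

€7,518.88

1 Jan – 12 Jan 2014: 12 days, exemption €543,000 → (€760,000 − €543,000) × 2.2% × 12/365 = €156.9534
13 Jan – 22 Jul 2014: 191 days, exemption €129,000 → (€760,000 − €129,000) × 2.2% × 191/365 = €7,264.2795
23 Jul – 31 Dec 2014: 162 days, exemption €750,000 → (€760,000 − €750,000) × 2.2% × 162/365 = €97.6438
Total = €7,518.8767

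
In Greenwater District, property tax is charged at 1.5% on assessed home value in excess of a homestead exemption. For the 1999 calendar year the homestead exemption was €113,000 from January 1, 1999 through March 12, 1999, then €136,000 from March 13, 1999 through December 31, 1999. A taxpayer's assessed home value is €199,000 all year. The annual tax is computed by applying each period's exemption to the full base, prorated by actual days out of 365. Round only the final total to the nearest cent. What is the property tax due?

€1,012.11

January 1 – March 12, 1999: 71 days, exemption €113,000 → (€199,000 − €113,000) × 1.5% × 71/365 = €250.9315
March 13 – December 31, 1999: 294 days, exemption €136,000 → (€199,000 − €136,000) × 1.5% × 294/365 = €761.1781
Total = €1,012.1096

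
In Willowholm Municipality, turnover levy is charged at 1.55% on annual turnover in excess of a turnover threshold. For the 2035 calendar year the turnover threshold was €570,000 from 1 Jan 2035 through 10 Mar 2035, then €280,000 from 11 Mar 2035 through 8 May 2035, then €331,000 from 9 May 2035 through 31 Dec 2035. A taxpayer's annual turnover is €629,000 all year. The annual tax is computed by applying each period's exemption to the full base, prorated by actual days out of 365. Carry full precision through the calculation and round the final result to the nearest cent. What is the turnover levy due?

1 Jan – 10 Mar 2035: 69 days, exemption €570,000 → (€629,000 − €570,000) × 1.55% × 69/365 = €172.8781
11 Mar – 8 May 2035: 59 days, exemption €280,000 → (€629,000 − €280,000) × 1.55% × 59/365 = €874.4123
9 May – 31 Dec 2035: 237 days, exemption €331,000 → (€629,000 − €331,000) × 1.55% × 237/365 = €2,999.1863
Total = €4,046.4767

€4,046.48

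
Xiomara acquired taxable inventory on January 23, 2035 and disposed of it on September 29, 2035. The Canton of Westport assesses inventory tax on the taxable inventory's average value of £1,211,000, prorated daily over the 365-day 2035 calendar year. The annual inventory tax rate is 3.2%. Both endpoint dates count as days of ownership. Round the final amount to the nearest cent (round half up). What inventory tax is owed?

Days held (January 23 – September 29, 2035): 250 out of 365
Tax = £1,211,000 × 3.2% × 250/365 = £26,542.4658

£26,542.47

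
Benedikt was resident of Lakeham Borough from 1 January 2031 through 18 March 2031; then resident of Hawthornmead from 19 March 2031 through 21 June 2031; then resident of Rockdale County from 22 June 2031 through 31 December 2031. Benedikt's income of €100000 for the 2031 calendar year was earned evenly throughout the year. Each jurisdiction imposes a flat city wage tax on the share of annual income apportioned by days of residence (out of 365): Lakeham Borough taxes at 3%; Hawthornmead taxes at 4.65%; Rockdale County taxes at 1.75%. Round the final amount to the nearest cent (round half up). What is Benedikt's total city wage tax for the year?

€2768.49

Lakeham Borough, 1 January – 18 March 2031: 77 days → €100000 × 3% × 77/365 = €632.8767
Hawthornmead, 19 March – 21 June 2031: 95 days → €100000 × 4.65% × 95/365 = €1210.2740
Rockdale County, 22 June – 31 December 2031: 193 days → €100000 × 1.75% × 193/365 = €925.3425
Total = €2768.4932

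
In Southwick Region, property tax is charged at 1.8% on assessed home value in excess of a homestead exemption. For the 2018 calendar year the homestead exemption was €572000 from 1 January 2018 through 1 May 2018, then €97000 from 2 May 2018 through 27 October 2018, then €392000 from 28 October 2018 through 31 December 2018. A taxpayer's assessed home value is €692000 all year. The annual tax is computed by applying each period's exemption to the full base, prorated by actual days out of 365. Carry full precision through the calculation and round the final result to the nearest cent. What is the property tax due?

1 January – 1 May 2018: 121 days, exemption €572000 → (€692000 − €572000) × 1.8% × 121/365 = €716.0548
2 May – 27 October 2018: 179 days, exemption €97000 → (€692000 − €97000) × 1.8% × 179/365 = €5252.3014
28 October – 31 December 2018: 65 days, exemption €392000 → (€692000 − €392000) × 1.8% × 65/365 = €961.6438
Total = €6930.0000

€6930.00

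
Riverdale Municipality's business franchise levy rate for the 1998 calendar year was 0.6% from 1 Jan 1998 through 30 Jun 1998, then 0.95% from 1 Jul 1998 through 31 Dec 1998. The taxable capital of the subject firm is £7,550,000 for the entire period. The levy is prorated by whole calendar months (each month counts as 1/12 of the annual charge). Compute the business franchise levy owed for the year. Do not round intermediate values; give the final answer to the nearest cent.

1 Jan – 30 Jun 1998: 6 months at 0.6% → £7,550,000 × 0.6% × 6/12 = £22,650.0000
1 Jul – 31 Dec 1998: 6 months at 0.95% → £7,550,000 × 0.95% × 6/12 = £35,862.5000
Total = £58,512.5000

£58,512.50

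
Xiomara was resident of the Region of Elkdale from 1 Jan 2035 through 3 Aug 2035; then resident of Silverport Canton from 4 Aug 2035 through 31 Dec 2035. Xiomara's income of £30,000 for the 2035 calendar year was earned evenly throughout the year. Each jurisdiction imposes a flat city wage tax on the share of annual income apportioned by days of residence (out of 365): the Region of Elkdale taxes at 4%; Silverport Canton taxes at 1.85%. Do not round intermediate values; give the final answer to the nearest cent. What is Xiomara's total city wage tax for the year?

£934.93

The Region of Elkdale, 1 Jan – 3 Aug 2035: 215 days → £30,000 × 4% × 215/365 = £706.8493
Silverport Canton, 4 Aug – 31 Dec 2035: 150 days → £30,000 × 1.85% × 150/365 = £228.0822
Total = £934.9315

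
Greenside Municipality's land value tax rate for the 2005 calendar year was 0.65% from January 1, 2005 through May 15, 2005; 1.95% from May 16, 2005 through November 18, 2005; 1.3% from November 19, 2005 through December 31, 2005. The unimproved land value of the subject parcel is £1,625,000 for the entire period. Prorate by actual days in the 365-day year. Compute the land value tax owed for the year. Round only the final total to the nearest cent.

January 1 – May 15, 2005: 135 days at 0.65% → £1,625,000 × 0.65% × 135/365 = £3,906.6781
May 16 – November 18, 2005: 187 days at 1.95% → £1,625,000 × 1.95% × 187/365 = £16,234.4178
November 19 – December 31, 2005: 43 days at 1.3% → £1,625,000 × 1.3% × 43/365 = £2,488.6986
Total = £22,629.7945

£22,629.79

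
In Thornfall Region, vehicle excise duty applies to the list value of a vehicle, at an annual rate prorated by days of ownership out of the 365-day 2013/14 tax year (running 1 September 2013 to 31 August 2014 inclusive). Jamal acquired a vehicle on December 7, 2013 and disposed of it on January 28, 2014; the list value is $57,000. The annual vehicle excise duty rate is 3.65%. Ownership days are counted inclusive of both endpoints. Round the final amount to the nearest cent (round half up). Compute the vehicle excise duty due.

Days held (December 7, 2013 – January 28, 2014): 53 out of 365
Tax = $57,000 × 3.65% × 53/365 = $302.1000

$302.10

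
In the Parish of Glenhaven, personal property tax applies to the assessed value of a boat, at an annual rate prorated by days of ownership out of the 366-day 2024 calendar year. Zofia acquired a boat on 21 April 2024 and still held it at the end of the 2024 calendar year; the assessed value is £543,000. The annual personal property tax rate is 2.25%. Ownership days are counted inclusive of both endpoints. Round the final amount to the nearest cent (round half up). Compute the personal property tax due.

£8,512.19

Days held (21 April – 31 December 2024): 255 out of 366
Tax = £543,000 × 2.25% × 255/366 = £8,512.1926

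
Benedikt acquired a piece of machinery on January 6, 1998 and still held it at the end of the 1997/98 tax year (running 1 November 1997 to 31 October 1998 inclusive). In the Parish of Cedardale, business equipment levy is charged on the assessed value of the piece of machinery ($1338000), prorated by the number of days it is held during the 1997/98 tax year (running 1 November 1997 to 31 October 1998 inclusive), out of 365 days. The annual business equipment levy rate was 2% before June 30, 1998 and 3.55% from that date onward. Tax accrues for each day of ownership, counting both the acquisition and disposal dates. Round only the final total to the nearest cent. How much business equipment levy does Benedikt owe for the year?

January 6 – June 29, 1998: 175 days at 2% → $1338000 × 2% × 175/365 = $12830.1370
June 30 – October 31, 1998: 124 days at 3.55% → $1338000 × 3.55% × 124/365 = $16136.6466
Total = $28966.7836

$28966.78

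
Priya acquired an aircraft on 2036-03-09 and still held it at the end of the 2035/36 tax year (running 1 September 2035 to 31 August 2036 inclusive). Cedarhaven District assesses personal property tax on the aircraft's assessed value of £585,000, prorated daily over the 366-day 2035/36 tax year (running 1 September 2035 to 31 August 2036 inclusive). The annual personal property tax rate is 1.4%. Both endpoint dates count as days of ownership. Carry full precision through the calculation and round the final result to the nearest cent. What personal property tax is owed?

Days held (2036-03-09 to 2036-08-31): 176 out of 366
Tax = £585,000 × 1.4% × 176/366 = £3,938.3607

£3,938.36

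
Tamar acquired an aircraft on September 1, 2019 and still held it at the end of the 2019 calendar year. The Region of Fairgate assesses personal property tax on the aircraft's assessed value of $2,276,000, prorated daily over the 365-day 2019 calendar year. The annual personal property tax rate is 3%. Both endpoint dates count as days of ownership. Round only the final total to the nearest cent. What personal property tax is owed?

Days held (September 1 – December 31, 2019): 122 out of 365
Tax = $2,276,000 × 3% × 122/365 = $22,822.3562

$22,822.36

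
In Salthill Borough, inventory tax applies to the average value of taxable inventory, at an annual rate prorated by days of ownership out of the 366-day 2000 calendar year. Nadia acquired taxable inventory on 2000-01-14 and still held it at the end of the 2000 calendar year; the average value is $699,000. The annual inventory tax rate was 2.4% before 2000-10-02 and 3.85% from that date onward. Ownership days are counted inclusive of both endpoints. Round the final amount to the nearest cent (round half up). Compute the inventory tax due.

2000-01-14 to 2000-10-01: 262 days at 2.4% → $699,000 × 2.4% × 262/366 = $12,009.0492
2000-10-02 to 2000-12-31: 91 days at 3.85% → $699,000 × 3.85% × 91/366 = $6,691.1107
Total = $18,700.1598

$18,700.16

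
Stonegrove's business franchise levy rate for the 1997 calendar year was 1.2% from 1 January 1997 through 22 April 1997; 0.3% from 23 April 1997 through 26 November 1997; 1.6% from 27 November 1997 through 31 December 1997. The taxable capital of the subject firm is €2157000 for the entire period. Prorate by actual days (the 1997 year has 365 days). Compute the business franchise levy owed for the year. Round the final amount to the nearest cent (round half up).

1 January – 22 April 1997: 112 days at 1.2% → €2157000 × 1.2% × 112/365 = €7942.4877
23 April – 26 November 1997: 218 days at 0.3% → €2157000 × 0.3% × 218/365 = €3864.8712
27 November – 31 December 1997: 35 days at 1.6% → €2157000 × 1.6% × 35/365 = €3309.3699
Total = €15116.7288

€15116.73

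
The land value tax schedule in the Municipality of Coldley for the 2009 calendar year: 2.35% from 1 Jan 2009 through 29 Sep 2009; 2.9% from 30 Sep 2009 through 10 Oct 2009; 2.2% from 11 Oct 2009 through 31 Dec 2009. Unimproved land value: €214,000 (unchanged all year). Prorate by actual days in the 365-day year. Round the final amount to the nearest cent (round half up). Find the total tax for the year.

€4,992.36

1 Jan – 29 Sep 2009: 272 days at 2.35% → €214,000 × 2.35% × 272/365 = €3,747.6384
30 Sep – 10 Oct 2009: 11 days at 2.9% → €214,000 × 2.9% × 11/365 = €187.0301
11 Oct – 31 Dec 2009: 82 days at 2.2% → €214,000 × 2.2% × 82/365 = €1,057.6877
Total = €4,992.3562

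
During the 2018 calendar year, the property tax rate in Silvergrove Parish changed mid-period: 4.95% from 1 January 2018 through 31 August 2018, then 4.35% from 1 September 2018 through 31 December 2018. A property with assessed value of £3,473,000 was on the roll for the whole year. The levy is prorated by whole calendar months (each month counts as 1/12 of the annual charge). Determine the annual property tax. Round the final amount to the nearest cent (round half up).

£164,967.50

1 January – 31 August 2018: 8 months at 4.95% → £3,473,000 × 4.95% × 8/12 = £114,609.0000
1 September – 31 December 2018: 4 months at 4.35% → £3,473,000 × 4.35% × 4/12 = £50,358.5000
Total = £164,967.5000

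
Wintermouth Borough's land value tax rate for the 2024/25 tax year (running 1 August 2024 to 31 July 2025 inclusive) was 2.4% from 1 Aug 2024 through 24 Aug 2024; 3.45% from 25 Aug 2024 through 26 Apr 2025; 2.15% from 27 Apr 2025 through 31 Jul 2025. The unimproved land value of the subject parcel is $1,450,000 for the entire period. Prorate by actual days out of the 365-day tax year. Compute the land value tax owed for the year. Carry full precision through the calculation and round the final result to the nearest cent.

$44,066.10

1 Aug – 24 Aug 2024: 24 days at 2.4% → $1,450,000 × 2.4% × 24/365 = $2,288.2192
25 Aug 2024 – 26 Apr 2025: 245 days at 3.45% → $1,450,000 × 3.45% × 245/365 = $33,578.4247
27 Apr – 31 Jul 2025: 96 days at 2.15% → $1,450,000 × 2.15% × 96/365 = $8,199.4521
Total = $44,066.0959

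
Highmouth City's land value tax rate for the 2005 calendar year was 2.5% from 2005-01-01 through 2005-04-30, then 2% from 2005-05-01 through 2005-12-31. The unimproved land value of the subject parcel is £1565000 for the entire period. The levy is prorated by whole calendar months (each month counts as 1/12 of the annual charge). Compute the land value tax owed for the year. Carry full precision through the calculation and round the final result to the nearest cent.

£33908.33

2005-01-01 to 2005-04-30: 4 months at 2.5% → £1565000 × 2.5% × 4/12 = £13041.6667
2005-05-01 to 2005-12-31: 8 months at 2% → £1565000 × 2% × 8/12 = £20866.6667
Total = £33908.3333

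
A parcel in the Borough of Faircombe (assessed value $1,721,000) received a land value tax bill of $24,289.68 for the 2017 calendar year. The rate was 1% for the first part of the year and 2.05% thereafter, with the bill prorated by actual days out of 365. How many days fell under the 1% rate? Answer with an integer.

Let d = days at the first rate; then 365 − d days at the second rate.
$1,721,000 × [1%·d + 2.05%·(365−d)] / 365 = $24,289.68
Solving gives d = 222, so the new rate took effect on August 11, 2017.

222 days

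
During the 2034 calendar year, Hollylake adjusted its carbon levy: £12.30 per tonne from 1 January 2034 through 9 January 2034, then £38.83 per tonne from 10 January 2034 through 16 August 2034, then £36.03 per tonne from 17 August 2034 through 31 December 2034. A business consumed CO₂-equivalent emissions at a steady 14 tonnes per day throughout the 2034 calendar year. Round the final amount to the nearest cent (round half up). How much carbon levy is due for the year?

£189,708.12

1 January – 9 January 2034: 9 days × 14 tonnes/day = 126 tonnes at £12.30/tonne → £1,549.80
10 January – 16 August 2034: 219 days × 14 tonnes/day = 3,066 tonnes at £38.83/tonne → £119,052.78
17 August – 31 December 2034: 137 days × 14 tonnes/day = 1,918 tonnes at £36.03/tonne → £69,105.54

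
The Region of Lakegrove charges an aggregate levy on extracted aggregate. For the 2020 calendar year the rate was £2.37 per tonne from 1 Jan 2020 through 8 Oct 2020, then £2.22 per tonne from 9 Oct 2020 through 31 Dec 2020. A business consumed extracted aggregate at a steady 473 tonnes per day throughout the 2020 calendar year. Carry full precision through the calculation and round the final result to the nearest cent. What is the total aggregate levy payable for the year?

£404,329.86

1 Jan – 8 Oct 2020: 282 days × 473 tonnes/day = 133,386 tonnes at £2.37/tonne → £316,124.82
9 Oct – 31 Dec 2020: 84 days × 473 tonnes/day = 39,732 tonnes at £2.22/tonne → £88,205.04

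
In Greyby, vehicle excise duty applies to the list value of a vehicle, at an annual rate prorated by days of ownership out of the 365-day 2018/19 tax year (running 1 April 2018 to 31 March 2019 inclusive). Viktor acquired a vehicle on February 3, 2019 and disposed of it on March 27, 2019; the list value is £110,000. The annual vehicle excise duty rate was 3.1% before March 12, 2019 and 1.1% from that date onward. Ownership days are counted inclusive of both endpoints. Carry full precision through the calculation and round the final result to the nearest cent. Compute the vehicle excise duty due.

£398.71

February 3 – March 11, 2019: 37 days at 3.1% → £110,000 × 3.1% × 37/365 = £345.6712
March 12 – March 27, 2019: 16 days at 1.1% → £110,000 × 1.1% × 16/365 = £53.0411
Total = £398.7123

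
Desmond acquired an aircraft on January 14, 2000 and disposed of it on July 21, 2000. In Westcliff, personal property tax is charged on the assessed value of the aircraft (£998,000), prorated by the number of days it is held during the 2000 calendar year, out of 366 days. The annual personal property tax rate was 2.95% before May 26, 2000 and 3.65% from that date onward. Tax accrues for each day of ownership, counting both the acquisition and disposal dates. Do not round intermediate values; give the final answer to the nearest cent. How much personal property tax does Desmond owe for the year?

£16,371.56

January 14 – May 25, 2000: 133 days at 2.95% → £998,000 × 2.95% × 133/366 = £10,698.5055
May 26 – July 21, 2000: 57 days at 3.65% → £998,000 × 3.65% × 57/366 = £5,673.0574
Total = £16,371.5628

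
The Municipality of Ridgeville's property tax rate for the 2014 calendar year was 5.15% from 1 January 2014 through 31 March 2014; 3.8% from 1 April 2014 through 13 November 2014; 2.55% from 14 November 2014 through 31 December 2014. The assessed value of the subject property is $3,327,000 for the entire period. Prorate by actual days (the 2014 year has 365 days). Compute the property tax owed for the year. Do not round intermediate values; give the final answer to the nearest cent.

1 January – 31 March 2014: 90 days at 5.15% → $3,327,000 × 5.15% × 90/365 = $42,248.3425
1 April – 13 November 2014: 227 days at 3.8% → $3,327,000 × 3.8% × 227/365 = $78,626.5808
14 November – 31 December 2014: 48 days at 2.55% → $3,327,000 × 2.55% × 48/365 = $11,156.8438
Total = $132,031.7671

$132,031.77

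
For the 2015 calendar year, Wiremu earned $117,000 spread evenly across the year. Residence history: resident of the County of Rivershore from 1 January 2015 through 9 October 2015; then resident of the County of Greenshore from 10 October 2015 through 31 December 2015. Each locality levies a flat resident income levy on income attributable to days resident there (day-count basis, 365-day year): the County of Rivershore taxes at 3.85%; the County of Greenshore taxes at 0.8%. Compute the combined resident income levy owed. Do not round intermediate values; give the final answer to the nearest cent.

$3,693.03

The County of Rivershore, 1 January – 9 October 2015: 282 days → $117,000 × 3.85% × 282/365 = $3,480.1890
The County of Greenshore, 10 October – 31 December 2015: 83 days → $117,000 × 0.8% × 83/365 = $212.8438
Total = $3,693.0329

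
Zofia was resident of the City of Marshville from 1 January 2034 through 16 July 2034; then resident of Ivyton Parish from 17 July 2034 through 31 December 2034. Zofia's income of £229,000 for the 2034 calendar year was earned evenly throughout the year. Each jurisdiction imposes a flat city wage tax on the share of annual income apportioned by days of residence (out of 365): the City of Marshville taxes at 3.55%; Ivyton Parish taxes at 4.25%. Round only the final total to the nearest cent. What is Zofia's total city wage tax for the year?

The City of Marshville, 1 January – 16 July 2034: 197 days → £229,000 × 3.55% × 197/365 = £4,387.7027
Ivyton Parish, 17 July – 31 December 2034: 168 days → £229,000 × 4.25% × 168/365 = £4,479.6164
Total = £8,867.3192

£8,867.32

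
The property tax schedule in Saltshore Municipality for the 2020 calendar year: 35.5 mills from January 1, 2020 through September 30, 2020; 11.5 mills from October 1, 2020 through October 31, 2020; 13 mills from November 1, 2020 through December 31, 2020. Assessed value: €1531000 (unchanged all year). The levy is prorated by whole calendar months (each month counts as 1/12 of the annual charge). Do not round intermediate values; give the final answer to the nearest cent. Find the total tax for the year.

January 1 – September 30, 2020: 9 months at 35.5 mills → €1531000 × 3.55% × 9/12 = €40762.8750
October 1 – October 31, 2020: 1 month at 11.5 mills → €1531000 × 1.15% × 1/12 = €1467.2083
November 1 – December 31, 2020: 2 months at 13 mills → €1531000 × 1.3% × 2/12 = €3317.1667
Total = €45547.2500

€45547.25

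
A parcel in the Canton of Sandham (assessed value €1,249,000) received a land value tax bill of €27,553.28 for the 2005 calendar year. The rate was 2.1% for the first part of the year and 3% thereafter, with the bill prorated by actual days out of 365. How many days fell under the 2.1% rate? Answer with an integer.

Let d = days at the first rate; then 365 − d days at the second rate.
€1,249,000 × [2.1%·d + 3%·(365−d)] / 365 = €27,553.28
Solving gives d = 322, so the new rate took effect on November 19, 2005.

322 days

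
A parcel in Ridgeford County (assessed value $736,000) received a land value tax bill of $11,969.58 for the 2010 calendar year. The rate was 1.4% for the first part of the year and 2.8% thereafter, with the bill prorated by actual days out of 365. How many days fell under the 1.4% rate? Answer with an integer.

306 days

Let d = days at the first rate; then 365 − d days at the second rate.
$736,000 × [1.4%·d + 2.8%·(365−d)] / 365 = $11,969.58
Solving gives d = 306, so the new rate took effect on 3 Nov 2010.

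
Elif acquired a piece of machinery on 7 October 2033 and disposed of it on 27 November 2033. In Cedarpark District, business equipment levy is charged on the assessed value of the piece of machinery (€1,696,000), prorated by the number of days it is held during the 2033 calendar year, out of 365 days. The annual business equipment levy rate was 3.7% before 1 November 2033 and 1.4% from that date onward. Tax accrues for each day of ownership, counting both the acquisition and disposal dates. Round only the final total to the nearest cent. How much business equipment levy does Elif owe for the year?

€6,054.49

7 October – 31 October 2033: 25 days at 3.7% → €1,696,000 × 3.7% × 25/365 = €4,298.0822
1 November – 27 November 2033: 27 days at 1.4% → €1,696,000 × 1.4% × 27/365 = €1,756.4055
Total = €6,054.4877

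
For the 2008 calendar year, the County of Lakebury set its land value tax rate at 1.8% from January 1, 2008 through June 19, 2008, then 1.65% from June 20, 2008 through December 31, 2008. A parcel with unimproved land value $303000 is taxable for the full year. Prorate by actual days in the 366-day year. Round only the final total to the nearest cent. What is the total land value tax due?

$5211.85

January 1 – June 19, 2008: 171 days at 1.8% → $303000 × 1.8% × 171/366 = $2548.1803
June 20 – December 31, 2008: 195 days at 1.65% → $303000 × 1.65% × 195/366 = $2663.6680
Total = $5211.8484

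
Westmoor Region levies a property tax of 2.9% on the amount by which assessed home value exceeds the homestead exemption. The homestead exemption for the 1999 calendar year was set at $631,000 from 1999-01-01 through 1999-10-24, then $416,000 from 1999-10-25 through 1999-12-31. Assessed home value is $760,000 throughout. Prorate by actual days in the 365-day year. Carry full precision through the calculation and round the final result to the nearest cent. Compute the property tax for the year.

1999-01-01 to 1999-10-24: 297 days, exemption $631,000 → ($760,000 − $631,000) × 2.9% × 297/365 = $3,044.0466
1999-10-25 to 1999-12-31: 68 days, exemption $416,000 → ($760,000 − $416,000) × 2.9% × 68/365 = $1,858.5425
Total = $4,902.5890

$4,902.59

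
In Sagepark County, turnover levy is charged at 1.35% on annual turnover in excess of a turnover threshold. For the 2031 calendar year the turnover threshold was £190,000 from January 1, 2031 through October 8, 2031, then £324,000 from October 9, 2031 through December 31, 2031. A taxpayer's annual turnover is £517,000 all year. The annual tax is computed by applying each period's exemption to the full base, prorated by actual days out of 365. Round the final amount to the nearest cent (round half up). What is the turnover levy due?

£3,998.18

January 1 – October 8, 2031: 281 days, exemption £190,000 → (£517,000 − £190,000) × 1.35% × 281/365 = £3,398.5603
October 9 – December 31, 2031: 84 days, exemption £324,000 → (£517,000 − £324,000) × 1.35% × 84/365 = £599.6219
Total = £3,998.1822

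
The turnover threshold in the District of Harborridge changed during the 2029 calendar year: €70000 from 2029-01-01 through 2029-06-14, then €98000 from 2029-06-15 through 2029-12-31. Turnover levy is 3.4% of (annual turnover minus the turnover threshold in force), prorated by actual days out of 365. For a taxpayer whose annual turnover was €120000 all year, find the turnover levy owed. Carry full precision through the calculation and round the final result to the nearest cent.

€1178.36

2029-01-01 to 2029-06-14: 165 days, exemption €70000 → (€120000 − €70000) × 3.4% × 165/365 = €768.4932
2029-06-15 to 2029-12-31: 200 days, exemption €98000 → (€120000 − €98000) × 3.4% × 200/365 = €409.8630
Total = €1178.3562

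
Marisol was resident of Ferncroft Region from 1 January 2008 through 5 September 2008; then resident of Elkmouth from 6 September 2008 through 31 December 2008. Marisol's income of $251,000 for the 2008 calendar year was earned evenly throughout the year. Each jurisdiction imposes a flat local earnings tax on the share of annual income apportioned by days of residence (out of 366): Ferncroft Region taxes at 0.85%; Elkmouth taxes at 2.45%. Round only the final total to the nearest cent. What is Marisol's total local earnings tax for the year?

$3,417.30

Ferncroft Region, 1 January – 5 September 2008: 249 days → $251,000 × 0.85% × 249/366 = $1,451.4795
Elkmouth, 6 September – 31 December 2008: 117 days → $251,000 × 2.45% × 117/366 = $1,965.8238
Total = $3,417.3033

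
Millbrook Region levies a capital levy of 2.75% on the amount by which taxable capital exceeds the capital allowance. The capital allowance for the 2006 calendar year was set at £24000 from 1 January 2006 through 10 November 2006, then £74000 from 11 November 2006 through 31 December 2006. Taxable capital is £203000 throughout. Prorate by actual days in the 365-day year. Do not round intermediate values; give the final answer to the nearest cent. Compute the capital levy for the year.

1 January – 10 November 2006: 314 days, exemption £24000 → (£203000 − £24000) × 2.75% × 314/365 = £4234.6986
11 November – 31 December 2006: 51 days, exemption £74000 → (£203000 − £74000) × 2.75% × 51/365 = £495.6781
Total = £4730.3767

£4730.38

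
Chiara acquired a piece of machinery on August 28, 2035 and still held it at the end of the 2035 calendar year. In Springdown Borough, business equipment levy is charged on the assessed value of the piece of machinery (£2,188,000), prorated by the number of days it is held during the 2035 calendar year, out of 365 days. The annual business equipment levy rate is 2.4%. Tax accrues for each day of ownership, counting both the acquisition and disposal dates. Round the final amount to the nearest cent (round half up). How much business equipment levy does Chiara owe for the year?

£18,127.43

Days held (August 28 – December 31, 2035): 126 out of 365
Tax = £2,188,000 × 2.4% × 126/365 = £18,127.4301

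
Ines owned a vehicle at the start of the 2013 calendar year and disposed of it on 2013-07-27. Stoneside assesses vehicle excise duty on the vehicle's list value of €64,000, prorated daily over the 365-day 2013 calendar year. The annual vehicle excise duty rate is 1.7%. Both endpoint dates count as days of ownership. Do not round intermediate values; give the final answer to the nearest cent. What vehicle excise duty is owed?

€620.01

Days held (2013-01-01 to 2013-07-27): 208 out of 365
Tax = €64,000 × 1.7% × 208/365 = €620.0110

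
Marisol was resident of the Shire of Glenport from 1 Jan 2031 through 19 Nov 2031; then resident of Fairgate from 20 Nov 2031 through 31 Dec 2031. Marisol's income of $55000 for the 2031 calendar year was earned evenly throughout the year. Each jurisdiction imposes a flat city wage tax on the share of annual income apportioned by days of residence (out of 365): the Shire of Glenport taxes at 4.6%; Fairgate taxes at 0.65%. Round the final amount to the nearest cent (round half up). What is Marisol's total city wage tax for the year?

The Shire of Glenport, 1 Jan – 19 Nov 2031: 323 days → $55000 × 4.6% × 323/365 = $2238.8767
Fairgate, 20 Nov – 31 Dec 2031: 42 days → $55000 × 0.65% × 42/365 = $41.1370
Total = $2280.0137

$2280.01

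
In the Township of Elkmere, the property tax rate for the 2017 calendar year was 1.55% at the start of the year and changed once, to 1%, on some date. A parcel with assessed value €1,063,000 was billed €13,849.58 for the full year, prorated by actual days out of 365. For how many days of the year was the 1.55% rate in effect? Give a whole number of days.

Let d = days at the first rate; then 365 − d days at the second rate.
€1,063,000 × [1.55%·d + 1%·(365−d)] / 365 = €13,849.58
Solving gives d = 201, so the new rate took effect on 21 July 2017.

201 days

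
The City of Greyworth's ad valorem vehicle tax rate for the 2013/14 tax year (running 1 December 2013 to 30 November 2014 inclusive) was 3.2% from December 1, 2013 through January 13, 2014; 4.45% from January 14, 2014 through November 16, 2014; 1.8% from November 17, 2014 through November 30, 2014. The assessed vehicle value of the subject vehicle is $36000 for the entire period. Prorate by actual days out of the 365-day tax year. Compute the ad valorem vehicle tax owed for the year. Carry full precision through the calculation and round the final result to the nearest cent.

$1511.16

December 1, 2013 – January 13, 2014: 44 days at 3.2% → $36000 × 3.2% × 44/365 = $138.8712
January 14 – November 16, 2014: 307 days at 4.45% → $36000 × 4.45% × 307/365 = $1347.4356
November 17 – November 30, 2014: 14 days at 1.8% → $36000 × 1.8% × 14/365 = $24.8548
Total = $1511.1616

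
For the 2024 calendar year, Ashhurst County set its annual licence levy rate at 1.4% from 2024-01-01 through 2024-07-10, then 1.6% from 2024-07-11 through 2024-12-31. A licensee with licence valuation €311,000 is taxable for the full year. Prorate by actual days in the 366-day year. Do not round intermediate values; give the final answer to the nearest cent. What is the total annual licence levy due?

2024-01-01 to 2024-07-10: 192 days at 1.4% → €311,000 × 1.4% × 192/366 = €2,284.0656
2024-07-11 to 2024-12-31: 174 days at 1.6% → €311,000 × 1.6% × 174/366 = €2,365.6393
Total = €4,649.7049

€4,649.70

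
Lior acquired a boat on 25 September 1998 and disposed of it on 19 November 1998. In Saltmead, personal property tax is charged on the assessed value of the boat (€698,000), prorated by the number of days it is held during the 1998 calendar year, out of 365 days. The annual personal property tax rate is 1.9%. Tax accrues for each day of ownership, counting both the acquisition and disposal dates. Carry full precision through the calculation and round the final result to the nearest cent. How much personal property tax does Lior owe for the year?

€2,034.72

Days held (25 September – 19 November 1998): 56 out of 365
Tax = €698,000 × 1.9% × 56/365 = €2,034.7178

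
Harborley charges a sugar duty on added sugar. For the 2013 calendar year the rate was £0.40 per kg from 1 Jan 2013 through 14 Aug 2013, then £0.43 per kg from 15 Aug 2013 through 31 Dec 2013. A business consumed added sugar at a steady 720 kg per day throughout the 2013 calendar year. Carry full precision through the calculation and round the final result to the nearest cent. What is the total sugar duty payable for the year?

£108122.40

1 Jan – 14 Aug 2013: 226 days × 720 kg/day = 162,720 kg at £0.40/kg → £65088.00
15 Aug – 31 Dec 2013: 139 days × 720 kg/day = 100,080 kg at £0.43/kg → £43034.40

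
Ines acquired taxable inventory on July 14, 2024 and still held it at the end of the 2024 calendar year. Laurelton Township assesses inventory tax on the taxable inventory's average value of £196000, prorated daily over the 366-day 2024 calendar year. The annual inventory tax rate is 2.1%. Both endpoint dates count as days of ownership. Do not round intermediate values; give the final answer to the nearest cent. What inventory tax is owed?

Days held (July 14 – December 31, 2024): 171 out of 366
Tax = £196000 × 2.1% × 171/366 = £1923.0492

£1923.05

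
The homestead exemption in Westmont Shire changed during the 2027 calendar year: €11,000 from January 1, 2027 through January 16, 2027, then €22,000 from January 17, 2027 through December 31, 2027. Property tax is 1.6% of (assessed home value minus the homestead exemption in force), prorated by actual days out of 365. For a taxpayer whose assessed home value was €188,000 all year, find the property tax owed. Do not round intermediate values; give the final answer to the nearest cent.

January 1 – January 16, 2027: 16 days, exemption €11,000 → (€188,000 − €11,000) × 1.6% × 16/365 = €124.1425
January 17 – December 31, 2027: 349 days, exemption €22,000 → (€188,000 − €22,000) × 1.6% × 349/365 = €2,539.5726
Total = €2,663.7151

€2,663.72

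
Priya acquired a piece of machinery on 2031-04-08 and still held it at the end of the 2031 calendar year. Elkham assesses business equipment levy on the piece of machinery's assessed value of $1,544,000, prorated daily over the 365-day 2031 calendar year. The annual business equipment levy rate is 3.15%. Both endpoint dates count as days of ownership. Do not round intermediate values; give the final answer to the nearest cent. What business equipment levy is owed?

$35,710.82

Days held (2031-04-08 to 2031-12-31): 268 out of 365
Tax = $1,544,000 × 3.15% × 268/365 = $35,710.8164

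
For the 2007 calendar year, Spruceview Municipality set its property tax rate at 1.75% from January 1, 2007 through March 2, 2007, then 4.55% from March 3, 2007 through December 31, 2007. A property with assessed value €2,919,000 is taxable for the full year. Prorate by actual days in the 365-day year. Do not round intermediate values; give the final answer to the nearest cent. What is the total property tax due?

€119,155.18

January 1 – March 2, 2007: 61 days at 1.75% → €2,919,000 × 1.75% × 61/365 = €8,537.0753
March 3 – December 31, 2007: 304 days at 4.55% → €2,919,000 × 4.55% × 304/365 = €110,618.1041
Total = €119,155.1795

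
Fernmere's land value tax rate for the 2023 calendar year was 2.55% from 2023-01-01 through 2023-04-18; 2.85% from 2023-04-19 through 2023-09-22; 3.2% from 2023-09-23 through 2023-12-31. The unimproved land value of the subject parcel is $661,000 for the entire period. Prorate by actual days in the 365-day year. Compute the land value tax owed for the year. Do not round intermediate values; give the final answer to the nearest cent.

2023-01-01 to 2023-04-18: 108 days at 2.55% → $661,000 × 2.55% × 108/365 = $4,987.3808
2023-04-19 to 2023-09-22: 157 days at 2.85% → $661,000 × 2.85% × 157/365 = $8,103.1356
2023-09-23 to 2023-12-31: 100 days at 3.2% → $661,000 × 3.2% × 100/365 = $5,795.0685
Total = $18,885.5849

$18,885.58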